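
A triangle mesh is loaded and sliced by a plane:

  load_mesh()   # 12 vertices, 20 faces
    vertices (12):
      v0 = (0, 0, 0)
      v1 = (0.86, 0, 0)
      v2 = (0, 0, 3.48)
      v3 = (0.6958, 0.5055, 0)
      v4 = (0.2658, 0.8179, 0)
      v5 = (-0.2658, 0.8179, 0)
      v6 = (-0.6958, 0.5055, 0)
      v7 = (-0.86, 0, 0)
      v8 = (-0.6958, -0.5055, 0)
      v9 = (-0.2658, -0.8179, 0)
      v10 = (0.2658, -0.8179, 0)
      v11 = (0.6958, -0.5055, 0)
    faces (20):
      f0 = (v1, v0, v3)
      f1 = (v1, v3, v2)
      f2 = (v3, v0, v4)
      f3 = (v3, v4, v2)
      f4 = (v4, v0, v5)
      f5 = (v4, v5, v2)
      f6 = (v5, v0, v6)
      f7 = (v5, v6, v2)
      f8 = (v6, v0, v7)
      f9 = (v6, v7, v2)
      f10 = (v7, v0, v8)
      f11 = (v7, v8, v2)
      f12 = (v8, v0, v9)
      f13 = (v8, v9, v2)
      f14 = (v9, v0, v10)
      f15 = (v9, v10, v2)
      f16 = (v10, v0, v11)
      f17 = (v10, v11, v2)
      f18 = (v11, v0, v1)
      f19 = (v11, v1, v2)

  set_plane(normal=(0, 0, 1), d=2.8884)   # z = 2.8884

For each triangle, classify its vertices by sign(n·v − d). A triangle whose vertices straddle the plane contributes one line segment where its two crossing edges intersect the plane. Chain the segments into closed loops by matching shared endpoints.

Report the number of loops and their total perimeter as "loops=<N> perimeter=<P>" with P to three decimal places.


Straddling triangles (10 of 20):
  (v1,v3,v2) [--+] → (0.118286, 0.085935, 2.8884)–(0.1462, 0, 2.8884)  len=0.0904
  (v3,v4,v2) [--+] → (0.045186, 0.139043, 2.8884)–(0.118286, 0.085935, 2.8884)  len=0.0904
  (v4,v5,v2) [--+] → (-0.045186, 0.139043, 2.8884)–(0.045186, 0.139043, 2.8884)  len=0.0904
  (v5,v6,v2) [--+] → (-0.118286, 0.085935, 2.8884)–(-0.045186, 0.139043, 2.8884)  len=0.0904
  (v6,v7,v2) [--+] → (-0.1462, 0, 2.8884)–(-0.118286, 0.085935, 2.8884)  len=0.0904
  (v7,v8,v2) [--+] → (-0.118286, -0.085935, 2.8884)–(-0.1462, 0, 2.8884)  len=0.0904
  (v8,v9,v2) [--+] → (-0.045186, -0.139043, 2.8884)–(-0.118286, -0.085935, 2.8884)  len=0.0904
  (v9,v10,v2) [--+] → (0.045186, -0.139043, 2.8884)–(-0.045186, -0.139043, 2.8884)  len=0.0904
  (v10,v11,v2) [--+] → (0.118286, -0.085935, 2.8884)–(0.045186, -0.139043, 2.8884)  len=0.0904
  (v11,v1,v2) [--+] → (0.1462, 0, 2.8884)–(0.118286, -0.085935, 2.8884)  len=0.0904

Chained into 1 loop(s):
  loop 1: 10 segments, perimeter = 0.9036
Total perimeter = 0.904

loops=1 perimeter=0.904


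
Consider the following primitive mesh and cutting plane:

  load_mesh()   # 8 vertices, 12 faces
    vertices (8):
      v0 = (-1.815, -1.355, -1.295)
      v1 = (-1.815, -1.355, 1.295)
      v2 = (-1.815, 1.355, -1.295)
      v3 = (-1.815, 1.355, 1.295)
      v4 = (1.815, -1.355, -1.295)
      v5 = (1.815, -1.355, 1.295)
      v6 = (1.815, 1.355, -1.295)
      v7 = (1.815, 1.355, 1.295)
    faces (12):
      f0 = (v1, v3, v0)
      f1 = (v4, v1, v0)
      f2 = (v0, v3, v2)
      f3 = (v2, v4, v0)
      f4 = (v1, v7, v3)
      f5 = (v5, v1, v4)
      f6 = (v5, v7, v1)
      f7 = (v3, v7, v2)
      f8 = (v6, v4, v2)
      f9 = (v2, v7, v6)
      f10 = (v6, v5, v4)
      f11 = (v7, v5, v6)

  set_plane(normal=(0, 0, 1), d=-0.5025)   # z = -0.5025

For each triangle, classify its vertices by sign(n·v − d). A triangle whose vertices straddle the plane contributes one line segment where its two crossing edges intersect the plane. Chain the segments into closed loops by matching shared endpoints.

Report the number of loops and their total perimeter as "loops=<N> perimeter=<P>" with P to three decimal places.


Straddling triangles (8 of 12):
  (v1,v3,v0) [++-] → (-1.815, -0.525782, -0.5025)–(-1.815, -1.355, -0.5025)  len=0.8292
  (v4,v1,v0) [-+-] → (0.704276, -1.355, -0.5025)–(-1.815, -1.355, -0.5025)  len=2.5193
  (v0,v3,v2) [-+-] → (-1.815, -0.525782, -0.5025)–(-1.815, 1.355, -0.5025)  len=1.8808
  (v5,v1,v4) [++-] → (0.704276, -1.355, -0.5025)–(1.815, -1.355, -0.5025)  len=1.1107
  (v3,v7,v2) [++-] → (-0.704276, 1.355, -0.5025)–(-1.815, 1.355, -0.5025)  len=1.1107
  (v2,v7,v6) [-+-] → (-0.704276, 1.355, -0.5025)–(1.815, 1.355, -0.5025)  len=2.5193
  (v6,v5,v4) [-+-] → (1.815, 0.525782, -0.5025)–(1.815, -1.355, -0.5025)  len=1.8808
  (v7,v5,v6) [++-] → (1.815, 0.525782, -0.5025)–(1.815, 1.355, -0.5025)  len=0.8292

Chained into 1 loop(s):
  loop 1: 8 segments, perimeter = 12.6800
Total perimeter = 12.680

loops=1 perimeter=12.680


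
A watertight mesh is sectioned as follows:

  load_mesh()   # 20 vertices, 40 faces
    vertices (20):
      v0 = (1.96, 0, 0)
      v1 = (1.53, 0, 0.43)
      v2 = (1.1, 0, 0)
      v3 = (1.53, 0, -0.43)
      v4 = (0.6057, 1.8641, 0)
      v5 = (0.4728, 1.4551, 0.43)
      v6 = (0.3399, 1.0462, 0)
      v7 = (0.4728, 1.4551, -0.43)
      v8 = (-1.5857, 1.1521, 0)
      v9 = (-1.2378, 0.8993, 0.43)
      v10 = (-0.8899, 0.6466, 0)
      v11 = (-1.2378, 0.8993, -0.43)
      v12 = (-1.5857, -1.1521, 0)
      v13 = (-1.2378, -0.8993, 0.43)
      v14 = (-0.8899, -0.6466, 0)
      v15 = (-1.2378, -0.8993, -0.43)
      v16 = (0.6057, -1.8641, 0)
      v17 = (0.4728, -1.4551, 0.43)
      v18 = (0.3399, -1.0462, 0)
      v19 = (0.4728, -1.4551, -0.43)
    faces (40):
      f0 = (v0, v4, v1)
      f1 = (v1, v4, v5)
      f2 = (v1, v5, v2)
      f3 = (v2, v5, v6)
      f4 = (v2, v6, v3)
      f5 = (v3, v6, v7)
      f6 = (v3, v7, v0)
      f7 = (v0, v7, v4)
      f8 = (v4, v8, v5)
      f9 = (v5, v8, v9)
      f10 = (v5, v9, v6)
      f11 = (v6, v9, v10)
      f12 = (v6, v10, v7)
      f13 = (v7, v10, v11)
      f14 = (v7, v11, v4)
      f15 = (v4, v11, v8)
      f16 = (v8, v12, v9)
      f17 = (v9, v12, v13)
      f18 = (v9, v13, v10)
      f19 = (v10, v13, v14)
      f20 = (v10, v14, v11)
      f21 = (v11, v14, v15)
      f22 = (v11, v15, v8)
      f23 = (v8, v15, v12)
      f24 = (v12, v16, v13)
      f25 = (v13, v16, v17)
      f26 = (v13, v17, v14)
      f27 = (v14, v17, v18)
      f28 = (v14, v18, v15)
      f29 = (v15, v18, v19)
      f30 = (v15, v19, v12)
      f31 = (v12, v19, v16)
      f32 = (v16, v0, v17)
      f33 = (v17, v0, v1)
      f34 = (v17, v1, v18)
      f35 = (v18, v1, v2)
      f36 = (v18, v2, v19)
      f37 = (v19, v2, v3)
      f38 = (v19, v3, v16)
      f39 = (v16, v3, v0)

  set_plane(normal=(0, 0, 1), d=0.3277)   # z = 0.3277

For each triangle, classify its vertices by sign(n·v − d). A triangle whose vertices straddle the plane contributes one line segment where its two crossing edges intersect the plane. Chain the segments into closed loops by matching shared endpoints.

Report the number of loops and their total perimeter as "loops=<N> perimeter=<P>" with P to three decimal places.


loops=2 perimeter=17.986

Straddling triangles (20 of 40):
  (v0,v4,v1) [--+] → (1.3101, 0.443482, 0.3277)–(1.6323, 0, 0.3277)  len=0.5482
  (v1,v4,v5) [+-+] → (1.3101, 0.443482, 0.3277)–(0.504418, 1.5524, 0.3277)  len=1.3707
  (v1,v5,v2) [++-] → (0.622015, 1.10892, 0.3277)–(1.4277, 0, 0.3277)  len=1.3707
  (v2,v5,v6) [-+-] → (0.622015, 1.10892, 0.3277)–(0.441182, 1.35782, 0.3277)  len=0.3077
  (v4,v8,v5) [--+] → (-0.0169315, 1.38301, 0.3277)–(0.504418, 1.5524, 0.3277)  len=0.5482
  (v5,v8,v9) [+-+] → (-0.0169315, 1.38301, 0.3277)–(-1.32057, 0.959443, 0.3277)  len=1.3707
  (v5,v9,v6) [++-] → (-0.862454, 0.934249, 0.3277)–(0.441182, 1.35782, 0.3277)  len=1.3707
  (v6,v9,v10) [-+-] → (-0.862454, 0.934249, 0.3277)–(-1.15503, 0.839181, 0.3277)  len=0.3076
  (v8,v12,v9) [--+] → (-1.32057, 0.411258, 0.3277)–(-1.32057, 0.959443, 0.3277)  len=0.5482
  (v9,v12,v13) [+-+] → (-1.32057, 0.411258, 0.3277)–(-1.32057, -0.959443, 0.3277)  len=1.3707
  (v9,v13,v10) [++-] → (-1.15503, -0.53152, 0.3277)–(-1.15503, 0.839181, 0.3277)  len=1.3707
  (v10,v13,v14) [-+-] → (-1.15503, -0.53152, 0.3277)–(-1.15503, -0.839181, 0.3277)  len=0.3077
  (v12,v16,v13) [--+] → (-0.799218, -1.12883, 0.3277)–(-1.32057, -0.959443, 0.3277)  len=0.5482
  (v13,v16,v17) [+-+] → (-0.799218, -1.12883, 0.3277)–(0.504418, -1.5524, 0.3277)  len=1.3707
  (v13,v17,v14) [++-] → (0.148604, -1.26275, 0.3277)–(-1.15503, -0.839181, 0.3277)  len=1.3707
  (v14,v17,v18) [-+-] → (0.148604, -1.26275, 0.3277)–(0.441182, -1.35782, 0.3277)  len=0.3076
  (v16,v0,v17) [--+] → (0.826615, -1.10892, 0.3277)–(0.504418, -1.5524, 0.3277)  len=0.5482
  (v17,v0,v1) [+-+] → (0.826615, -1.10892, 0.3277)–(1.6323, 0, 0.3277)  len=1.3707
  (v17,v1,v18) [++-] → (1.24687, -0.248898, 0.3277)–(0.441182, -1.35782, 0.3277)  len=1.3707
  (v18,v1,v2) [-+-] → (1.24687, -0.248898, 0.3277)–(1.4277, 0, 0.3277)  len=0.3077

Chained into 2 loop(s):
  loop 1: 10 segments, perimeter = 9.5944
  loop 2: 10 segments, perimeter = 8.3918
Total perimeter = 17.986


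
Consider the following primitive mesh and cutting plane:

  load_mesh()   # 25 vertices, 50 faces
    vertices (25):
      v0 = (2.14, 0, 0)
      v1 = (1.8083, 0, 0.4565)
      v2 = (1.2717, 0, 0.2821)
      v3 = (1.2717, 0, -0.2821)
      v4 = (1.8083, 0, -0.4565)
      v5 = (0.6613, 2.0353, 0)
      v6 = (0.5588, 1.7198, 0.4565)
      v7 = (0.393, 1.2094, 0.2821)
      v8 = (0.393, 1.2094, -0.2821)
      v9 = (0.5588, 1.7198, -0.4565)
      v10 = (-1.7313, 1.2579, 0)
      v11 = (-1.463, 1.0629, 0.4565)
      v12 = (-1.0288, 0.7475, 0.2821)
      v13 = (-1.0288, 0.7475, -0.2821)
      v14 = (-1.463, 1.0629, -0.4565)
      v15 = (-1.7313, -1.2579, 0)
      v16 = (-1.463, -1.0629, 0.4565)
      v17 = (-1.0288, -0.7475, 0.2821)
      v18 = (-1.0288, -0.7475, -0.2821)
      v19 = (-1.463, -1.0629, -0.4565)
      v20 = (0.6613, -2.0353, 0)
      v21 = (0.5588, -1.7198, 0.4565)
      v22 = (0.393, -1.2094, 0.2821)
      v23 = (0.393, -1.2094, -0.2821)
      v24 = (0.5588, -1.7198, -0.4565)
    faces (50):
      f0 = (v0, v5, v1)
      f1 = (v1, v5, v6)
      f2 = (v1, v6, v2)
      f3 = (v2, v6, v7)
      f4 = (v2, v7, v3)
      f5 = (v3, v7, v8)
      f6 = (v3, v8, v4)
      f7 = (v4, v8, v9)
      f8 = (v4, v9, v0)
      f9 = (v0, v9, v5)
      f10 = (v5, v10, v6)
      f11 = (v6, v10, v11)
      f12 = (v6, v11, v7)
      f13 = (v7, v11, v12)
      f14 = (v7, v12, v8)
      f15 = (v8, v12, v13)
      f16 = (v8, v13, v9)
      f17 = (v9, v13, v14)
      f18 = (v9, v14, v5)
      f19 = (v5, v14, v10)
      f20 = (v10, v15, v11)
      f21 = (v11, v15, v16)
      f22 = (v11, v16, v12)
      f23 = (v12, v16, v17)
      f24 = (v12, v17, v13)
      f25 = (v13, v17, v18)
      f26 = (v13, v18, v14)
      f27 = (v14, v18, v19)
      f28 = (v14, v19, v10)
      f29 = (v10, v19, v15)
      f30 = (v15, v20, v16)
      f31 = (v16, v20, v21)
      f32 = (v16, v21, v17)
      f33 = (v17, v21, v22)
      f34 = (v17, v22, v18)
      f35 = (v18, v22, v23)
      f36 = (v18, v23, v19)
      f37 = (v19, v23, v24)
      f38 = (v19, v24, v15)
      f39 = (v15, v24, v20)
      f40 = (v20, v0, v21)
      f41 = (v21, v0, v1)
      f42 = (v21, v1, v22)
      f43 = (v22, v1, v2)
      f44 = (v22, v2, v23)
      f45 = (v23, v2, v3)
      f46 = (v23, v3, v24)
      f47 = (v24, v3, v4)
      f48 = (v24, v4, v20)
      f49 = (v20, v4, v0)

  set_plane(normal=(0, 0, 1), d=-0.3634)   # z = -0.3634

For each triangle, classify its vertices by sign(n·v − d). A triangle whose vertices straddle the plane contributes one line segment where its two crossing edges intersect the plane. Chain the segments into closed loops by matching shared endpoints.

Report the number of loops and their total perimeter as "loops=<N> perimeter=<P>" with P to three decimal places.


Straddling triangles (20 of 50):
  (v3,v8,v4) [++-] → (1.05277, 0.645614, -0.3634)–(1.52185, 0, -0.3634)  len=0.7980
  (v4,v8,v9) [-+-] → (1.05277, 0.645614, -0.3634)–(0.470291, 1.44733, -0.3634)  len=0.9910
  (v4,v9,v0) [--+] → (0.881275, 1.36906, -0.3634)–(1.87595, 0, -0.3634)  len=1.6922
  (v0,v9,v5) [+-+] → (0.881275, 1.36906, -0.3634)–(0.579704, 1.78414, -0.3634)  len=0.5131
  (v8,v13,v9) [++-] → (-0.288709, 1.20076, -0.3634)–(0.470291, 1.44733, -0.3634)  len=0.7980
  (v9,v13,v14) [-+-] → (-0.288709, 1.20076, -0.3634)–(-1.23121, 0.89453, -0.3634)  len=0.9910
  (v9,v14,v5) [--+] → (-1.02976, 1.26121, -0.3634)–(0.579704, 1.78414, -0.3634)  len=1.6923
  (v5,v14,v10) [+-+] → (-1.02976, 1.26121, -0.3634)–(-1.51772, 1.10267, -0.3634)  len=0.5131
  (v13,v18,v14) [++-] → (-1.23121, 0.0964537, -0.3634)–(-1.23121, 0.89453, -0.3634)  len=0.7981
  (v14,v18,v19) [-+-] → (-1.23121, 0.0964537, -0.3634)–(-1.23121, -0.89453, -0.3634)  len=0.9910
  (v14,v19,v10) [--+] → (-1.51772, -0.589589, -0.3634)–(-1.51772, 1.10267, -0.3634)  len=1.6923
  (v10,v19,v15) [+-+] → (-1.51772, -0.589589, -0.3634)–(-1.51772, -1.10267, -0.3634)  len=0.5131
  (v18,v23,v19) [++-] → (-0.472211, -1.14111, -0.3634)–(-1.23121, -0.89453, -0.3634)  len=0.7980
  (v19,v23,v24) [-+-] → (-0.472211, -1.14111, -0.3634)–(0.470291, -1.44733, -0.3634)  len=0.9910
  (v19,v24,v15) [--+] → (0.09175, -1.6256, -0.3634)–(-1.51772, -1.10267, -0.3634)  len=1.6923
  (v15,v24,v20) [+-+] → (0.09175, -1.6256, -0.3634)–(0.579704, -1.78414, -0.3634)  len=0.5131
  (v23,v3,v24) [++-] → (0.939368, -0.801719, -0.3634)–(0.470291, -1.44733, -0.3634)  len=0.7980
  (v24,v3,v4) [-+-] → (0.939368, -0.801719, -0.3634)–(1.52185, 0, -0.3634)  len=0.9910
  (v24,v4,v20) [--+] → (1.57438, -0.415085, -0.3634)–(0.579704, -1.78414, -0.3634)  len=1.6922
  (v20,v4,v0) [+-+] → (1.57438, -0.415085, -0.3634)–(1.87595, 0, -0.3634)  len=0.5131

Chained into 2 loop(s):
  loop 1: 10 segments, perimeter = 8.9452
  loop 2: 10 segments, perimeter = 11.0267
Total perimeter = 19.972

loops=2 perimeter=19.972


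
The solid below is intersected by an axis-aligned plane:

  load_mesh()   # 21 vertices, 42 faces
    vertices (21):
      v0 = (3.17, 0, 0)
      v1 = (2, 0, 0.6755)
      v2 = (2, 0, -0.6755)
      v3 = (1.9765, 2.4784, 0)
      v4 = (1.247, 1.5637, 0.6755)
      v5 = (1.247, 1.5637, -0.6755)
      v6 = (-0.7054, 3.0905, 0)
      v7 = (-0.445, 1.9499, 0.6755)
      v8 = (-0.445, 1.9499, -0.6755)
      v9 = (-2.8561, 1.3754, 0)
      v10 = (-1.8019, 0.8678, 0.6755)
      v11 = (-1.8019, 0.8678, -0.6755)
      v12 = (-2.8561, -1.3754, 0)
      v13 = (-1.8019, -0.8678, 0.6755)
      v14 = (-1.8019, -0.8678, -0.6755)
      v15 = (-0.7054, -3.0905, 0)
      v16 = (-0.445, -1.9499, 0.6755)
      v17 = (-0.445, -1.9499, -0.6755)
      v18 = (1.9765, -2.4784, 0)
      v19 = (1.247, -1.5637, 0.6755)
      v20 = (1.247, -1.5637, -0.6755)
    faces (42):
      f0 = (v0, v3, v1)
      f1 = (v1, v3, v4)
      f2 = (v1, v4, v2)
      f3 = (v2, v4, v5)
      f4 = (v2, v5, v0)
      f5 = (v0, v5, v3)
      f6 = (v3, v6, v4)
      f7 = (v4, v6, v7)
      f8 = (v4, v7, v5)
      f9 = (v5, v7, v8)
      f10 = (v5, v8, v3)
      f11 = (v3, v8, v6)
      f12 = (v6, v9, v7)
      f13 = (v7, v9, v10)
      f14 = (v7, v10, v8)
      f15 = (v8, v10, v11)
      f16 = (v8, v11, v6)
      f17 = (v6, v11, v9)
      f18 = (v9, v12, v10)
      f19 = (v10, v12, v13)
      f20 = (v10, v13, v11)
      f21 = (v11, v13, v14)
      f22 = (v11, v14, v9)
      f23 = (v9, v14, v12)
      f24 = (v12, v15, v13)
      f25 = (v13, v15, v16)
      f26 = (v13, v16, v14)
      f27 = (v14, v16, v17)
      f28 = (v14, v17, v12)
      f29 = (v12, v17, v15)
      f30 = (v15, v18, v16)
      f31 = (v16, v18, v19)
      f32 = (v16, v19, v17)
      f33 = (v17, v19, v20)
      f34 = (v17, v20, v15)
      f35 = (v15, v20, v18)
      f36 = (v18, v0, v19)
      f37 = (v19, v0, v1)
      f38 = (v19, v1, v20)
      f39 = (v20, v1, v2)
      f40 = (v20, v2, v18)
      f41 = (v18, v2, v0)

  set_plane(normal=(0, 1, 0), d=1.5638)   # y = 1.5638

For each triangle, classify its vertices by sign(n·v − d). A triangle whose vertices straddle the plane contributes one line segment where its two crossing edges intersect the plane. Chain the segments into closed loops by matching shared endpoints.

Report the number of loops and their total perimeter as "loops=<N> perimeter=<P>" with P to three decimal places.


Straddling triangles (14 of 42):
  (v0,v3,v1) [-+-] → (2.41694, 1.5638, 0)–(1.98517, 1.5638, 0.249279)  len=0.4986
  (v1,v3,v4) [-+-] → (1.98517, 1.5638, 0.249279)–(1.24708, 1.5638, 0.675426)  len=0.8523
  (v0,v5,v3) [--+] → (1.24708, 1.5638, -0.675426)–(2.41694, 1.5638, 0)  len=1.3508
  (v3,v6,v4) [++-] → (1.24687, 1.5638, 0.675456)–(1.24708, 1.5638, 0.675426)  len=0.0002
  (v4,v6,v7) [-++] → (1.24687, 1.5638, 0.675456)–(1.24656, 1.5638, 0.6755)  len=0.0003
  (v4,v7,v5) [-+-] → (1.24656, 1.5638, 0.6755)–(1.24656, 1.5638, -0.67515)  len=1.3507
  (v5,v7,v8) [-++] → (1.24656, 1.5638, -0.67515)–(1.24656, 1.5638, -0.6755)  len=0.0003
  (v5,v8,v3) [-++] → (1.24656, 1.5638, -0.6755)–(1.24708, 1.5638, -0.675426)  len=0.0005
  (v6,v9,v7) [+-+] → (-2.61985, 1.5638, 0)–(-2.06541, 1.5638, 0.221522)  len=0.5971
  (v7,v9,v10) [+--] → (-2.06541, 1.5638, 0.221522)–(-0.92915, 1.5638, 0.6755)  len=1.2236
  (v7,v10,v8) [+-+] → (-0.92915, 1.5638, 0.6755)–(-0.92915, 1.5638, -0.193455)  len=0.8690
  (v8,v10,v11) [+--] → (-0.92915, 1.5638, -0.193455)–(-0.92915, 1.5638, -0.6755)  len=0.4820
  (v8,v11,v6) [+-+] → (-0.92915, 1.5638, -0.6755)–(-1.45855, 1.5638, -0.463979)  len=0.5701
  (v6,v11,v9) [+--] → (-1.45855, 1.5638, -0.463979)–(-2.61985, 1.5638, 0)  len=1.2506

Chained into 2 loop(s):
  loop 1: 8 segments, perimeter = 4.0537
  loop 2: 6 segments, perimeter = 4.9923
Total perimeter = 9.046

loops=2 perimeter=9.046


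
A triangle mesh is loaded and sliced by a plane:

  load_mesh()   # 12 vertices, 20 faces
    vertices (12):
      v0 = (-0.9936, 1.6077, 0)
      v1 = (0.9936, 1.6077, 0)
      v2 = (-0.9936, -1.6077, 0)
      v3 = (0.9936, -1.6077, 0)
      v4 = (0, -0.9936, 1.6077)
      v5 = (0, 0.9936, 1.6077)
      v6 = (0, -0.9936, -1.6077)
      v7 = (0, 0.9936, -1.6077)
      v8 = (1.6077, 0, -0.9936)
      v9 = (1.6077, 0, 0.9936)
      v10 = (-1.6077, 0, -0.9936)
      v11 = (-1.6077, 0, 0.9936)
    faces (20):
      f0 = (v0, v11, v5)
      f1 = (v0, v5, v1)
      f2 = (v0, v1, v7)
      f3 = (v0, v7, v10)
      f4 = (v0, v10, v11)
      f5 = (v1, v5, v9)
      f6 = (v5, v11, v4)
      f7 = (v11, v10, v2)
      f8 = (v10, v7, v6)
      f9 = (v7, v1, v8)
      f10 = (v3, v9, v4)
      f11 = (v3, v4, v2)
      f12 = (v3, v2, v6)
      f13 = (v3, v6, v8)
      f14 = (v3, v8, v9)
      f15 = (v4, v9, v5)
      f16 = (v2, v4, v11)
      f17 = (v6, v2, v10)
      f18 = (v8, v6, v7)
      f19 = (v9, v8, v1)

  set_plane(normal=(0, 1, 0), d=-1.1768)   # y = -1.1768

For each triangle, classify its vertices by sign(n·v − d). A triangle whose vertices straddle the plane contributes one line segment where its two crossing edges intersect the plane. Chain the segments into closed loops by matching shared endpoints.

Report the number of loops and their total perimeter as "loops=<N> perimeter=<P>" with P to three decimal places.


loops=1 perimeter=7.126

Straddling triangles (8 of 20):
  (v11,v10,v2) [++-] → (-1.15819, -1.1768, -0.266307)–(-1.15819, -1.1768, 0.266307)  len=0.5326
  (v3,v9,v4) [-++] → (1.15819, -1.1768, 0.266307)–(0.296413, -1.1768, 1.12809)  len=1.2187
  (v3,v4,v2) [-+-] → (0.296413, -1.1768, 1.12809)–(-0.296413, -1.1768, 1.12809)  len=0.5928
  (v3,v2,v6) [--+] → (-0.296413, -1.1768, -1.12809)–(0.296413, -1.1768, -1.12809)  len=0.5928
  (v3,v6,v8) [-++] → (0.296413, -1.1768, -1.12809)–(1.15819, -1.1768, -0.266307)  len=1.2187
  (v3,v8,v9) [-++] → (1.15819, -1.1768, -0.266307)–(1.15819, -1.1768, 0.266307)  len=0.5326
  (v2,v4,v11) [-++] → (-0.296413, -1.1768, 1.12809)–(-1.15819, -1.1768, 0.266307)  len=1.2187
  (v6,v2,v10) [+-+] → (-0.296413, -1.1768, -1.12809)–(-1.15819, -1.1768, -0.266307)  len=1.2187

Chained into 1 loop(s):
  loop 1: 8 segments, perimeter = 7.1258
Total perimeter = 7.126


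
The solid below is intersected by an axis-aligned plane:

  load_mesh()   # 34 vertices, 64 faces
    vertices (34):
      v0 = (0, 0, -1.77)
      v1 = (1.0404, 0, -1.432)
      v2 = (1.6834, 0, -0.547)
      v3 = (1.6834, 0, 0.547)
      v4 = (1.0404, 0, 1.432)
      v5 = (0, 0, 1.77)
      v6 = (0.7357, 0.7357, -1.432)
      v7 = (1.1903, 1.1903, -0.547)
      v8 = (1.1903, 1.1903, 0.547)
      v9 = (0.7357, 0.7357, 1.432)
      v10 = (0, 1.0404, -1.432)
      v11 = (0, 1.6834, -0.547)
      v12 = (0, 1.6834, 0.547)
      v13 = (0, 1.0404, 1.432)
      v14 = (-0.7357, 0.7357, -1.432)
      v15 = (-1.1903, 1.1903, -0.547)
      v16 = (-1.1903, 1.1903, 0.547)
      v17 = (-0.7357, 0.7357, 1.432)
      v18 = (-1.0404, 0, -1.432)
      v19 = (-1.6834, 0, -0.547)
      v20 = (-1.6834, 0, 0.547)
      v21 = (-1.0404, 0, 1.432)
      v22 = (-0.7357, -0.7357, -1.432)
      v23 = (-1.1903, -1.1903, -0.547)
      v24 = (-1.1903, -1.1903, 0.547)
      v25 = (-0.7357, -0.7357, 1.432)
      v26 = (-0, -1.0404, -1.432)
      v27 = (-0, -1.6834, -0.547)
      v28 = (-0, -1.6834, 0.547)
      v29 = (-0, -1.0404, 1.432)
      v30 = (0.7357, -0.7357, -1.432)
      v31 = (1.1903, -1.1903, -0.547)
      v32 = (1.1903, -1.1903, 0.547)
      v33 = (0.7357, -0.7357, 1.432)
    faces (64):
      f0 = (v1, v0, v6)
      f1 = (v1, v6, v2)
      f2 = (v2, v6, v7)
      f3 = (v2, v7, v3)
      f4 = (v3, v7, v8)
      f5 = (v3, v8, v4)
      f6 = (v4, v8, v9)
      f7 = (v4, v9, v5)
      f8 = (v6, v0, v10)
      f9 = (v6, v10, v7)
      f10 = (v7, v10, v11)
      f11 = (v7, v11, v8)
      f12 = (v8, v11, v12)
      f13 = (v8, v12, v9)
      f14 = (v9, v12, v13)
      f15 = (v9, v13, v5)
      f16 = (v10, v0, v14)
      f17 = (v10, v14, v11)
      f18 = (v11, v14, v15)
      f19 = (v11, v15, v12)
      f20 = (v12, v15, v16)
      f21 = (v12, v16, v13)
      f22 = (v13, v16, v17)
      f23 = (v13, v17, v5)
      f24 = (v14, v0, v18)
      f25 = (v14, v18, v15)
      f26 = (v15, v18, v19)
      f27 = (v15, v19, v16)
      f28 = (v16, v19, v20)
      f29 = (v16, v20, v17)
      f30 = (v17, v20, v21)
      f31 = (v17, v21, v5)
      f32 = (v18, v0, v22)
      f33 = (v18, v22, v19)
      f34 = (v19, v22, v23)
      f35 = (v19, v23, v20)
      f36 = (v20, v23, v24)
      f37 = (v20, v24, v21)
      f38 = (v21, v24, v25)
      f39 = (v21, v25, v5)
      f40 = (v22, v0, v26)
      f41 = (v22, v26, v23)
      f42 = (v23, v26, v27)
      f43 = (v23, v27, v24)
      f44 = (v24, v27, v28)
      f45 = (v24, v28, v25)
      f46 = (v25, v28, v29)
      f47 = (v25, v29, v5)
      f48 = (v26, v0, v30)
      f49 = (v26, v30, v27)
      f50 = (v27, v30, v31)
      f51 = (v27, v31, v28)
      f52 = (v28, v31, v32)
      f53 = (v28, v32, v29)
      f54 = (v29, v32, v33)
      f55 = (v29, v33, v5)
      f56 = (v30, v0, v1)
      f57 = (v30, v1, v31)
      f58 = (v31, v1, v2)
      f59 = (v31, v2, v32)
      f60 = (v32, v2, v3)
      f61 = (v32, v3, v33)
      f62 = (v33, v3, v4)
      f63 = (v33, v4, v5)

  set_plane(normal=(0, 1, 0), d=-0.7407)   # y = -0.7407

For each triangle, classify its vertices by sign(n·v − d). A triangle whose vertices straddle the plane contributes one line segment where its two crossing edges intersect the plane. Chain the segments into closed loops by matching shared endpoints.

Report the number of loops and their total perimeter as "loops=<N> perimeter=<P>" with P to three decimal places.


Straddling triangles (20 of 64):
  (v19,v22,v23) [++-] → (-0.7407, -0.7407, -1.42227)–(-1.37655, -0.7407, -0.547)  len=1.0819
  (v19,v23,v20) [+-+] → (-1.37655, -0.7407, -0.547)–(-1.37655, -0.7407, -0.133774)  len=0.4132
  (v20,v23,v24) [+--] → (-1.37655, -0.7407, -0.133774)–(-1.37655, -0.7407, 0.547)  len=0.6808
  (v20,v24,v21) [+-+] → (-1.37655, -0.7407, 0.547)–(-1.13368, -0.7407, 0.881282)  len=0.4132
  (v21,v24,v25) [+-+] → (-1.13368, -0.7407, 0.881282)–(-0.7407, -0.7407, 1.42227)  len=0.6687
  (v22,v0,v26) [++-] → (0, -0.7407, -1.52937)–(-0.723627, -0.7407, -1.432)  len=0.7301
  (v22,v26,v23) [+--] → (-0.723627, -0.7407, -1.432)–(-0.7407, -0.7407, -1.42227)  len=0.0197
  (v24,v28,v25) [--+] → (-0.731818, -0.7407, 1.42733)–(-0.7407, -0.7407, 1.42227)  len=0.0102
  (v25,v28,v29) [+--] → (-0.731818, -0.7407, 1.42733)–(-0.723627, -0.7407, 1.432)  len=0.0094
  (v25,v29,v5) [+-+] → (-0.723627, -0.7407, 1.432)–(0, -0.7407, 1.52937)  len=0.7301
  (v26,v0,v30) [-++] → (0, -0.7407, -1.52937)–(0.723627, -0.7407, -1.432)  len=0.7301
  (v26,v30,v27) [-+-] → (0.723627, -0.7407, -1.432)–(0.731818, -0.7407, -1.42733)  len=0.0094
  (v27,v30,v31) [-+-] → (0.731818, -0.7407, -1.42733)–(0.7407, -0.7407, -1.42227)  len=0.0102
  (v29,v32,v33) [--+] → (0.7407, -0.7407, 1.42227)–(0.723627, -0.7407, 1.432)  len=0.0197
  (v29,v33,v5) [-++] → (0.723627, -0.7407, 1.432)–(0, -0.7407, 1.52937)  len=0.7301
  (v30,v1,v31) [++-] → (1.13368, -0.7407, -0.881282)–(0.7407, -0.7407, -1.42227)  len=0.6687
  (v31,v1,v2) [-++] → (1.13368, -0.7407, -0.881282)–(1.37655, -0.7407, -0.547)  len=0.4132
  (v31,v2,v32) [-+-] → (1.37655, -0.7407, -0.547)–(1.37655, -0.7407, 0.133774)  len=0.6808
  (v32,v2,v3) [-++] → (1.37655, -0.7407, 0.133774)–(1.37655, -0.7407, 0.547)  len=0.4132
  (v32,v3,v33) [-++] → (1.37655, -0.7407, 0.547)–(0.7407, -0.7407, 1.42227)  len=1.0819

Chained into 1 loop(s):
  loop 1: 20 segments, perimeter = 9.5146
Total perimeter = 9.515

loops=1 perimeter=9.515


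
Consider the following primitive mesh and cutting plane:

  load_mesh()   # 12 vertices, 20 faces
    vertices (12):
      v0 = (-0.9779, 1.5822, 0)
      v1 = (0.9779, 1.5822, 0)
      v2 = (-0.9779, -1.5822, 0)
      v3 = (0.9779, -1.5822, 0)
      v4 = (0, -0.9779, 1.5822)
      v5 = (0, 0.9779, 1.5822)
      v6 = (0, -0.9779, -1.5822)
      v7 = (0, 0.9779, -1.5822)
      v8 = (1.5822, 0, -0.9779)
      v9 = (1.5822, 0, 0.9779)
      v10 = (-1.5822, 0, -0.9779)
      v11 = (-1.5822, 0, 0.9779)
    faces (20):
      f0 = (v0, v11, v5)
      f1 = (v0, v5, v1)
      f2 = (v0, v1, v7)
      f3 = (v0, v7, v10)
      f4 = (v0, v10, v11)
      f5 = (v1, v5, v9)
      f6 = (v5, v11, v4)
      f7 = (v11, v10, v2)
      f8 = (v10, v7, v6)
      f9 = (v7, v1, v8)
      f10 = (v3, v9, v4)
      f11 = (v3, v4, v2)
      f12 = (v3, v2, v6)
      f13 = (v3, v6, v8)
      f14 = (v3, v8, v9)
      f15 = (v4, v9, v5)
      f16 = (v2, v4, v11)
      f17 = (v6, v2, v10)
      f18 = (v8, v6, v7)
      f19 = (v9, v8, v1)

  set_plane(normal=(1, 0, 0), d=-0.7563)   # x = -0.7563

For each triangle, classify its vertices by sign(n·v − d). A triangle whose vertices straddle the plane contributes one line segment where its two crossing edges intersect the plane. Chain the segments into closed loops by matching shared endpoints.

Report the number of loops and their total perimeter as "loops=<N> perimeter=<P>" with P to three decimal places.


loops=1 perimeter=8.865

Straddling triangles (10 of 20):
  (v0,v11,v5) [--+] → (-0.7563, 0.510459, 1.29334)–(-0.7563, 1.44526, 0.358539)  len=1.3220
  (v0,v5,v1) [-++] → (-0.7563, 1.44526, 0.358539)–(-0.7563, 1.5822, 0)  len=0.3838
  (v0,v1,v7) [-++] → (-0.7563, 1.5822, 0)–(-0.7563, 1.44526, -0.358539)  len=0.3838
  (v0,v7,v10) [-+-] → (-0.7563, 1.44526, -0.358539)–(-0.7563, 0.510459, -1.29334)  len=1.3220
  (v5,v11,v4) [+-+] → (-0.7563, 0.510459, 1.29334)–(-0.7563, -0.510459, 1.29334)  len=1.0209
  (v10,v7,v6) [-++] → (-0.7563, 0.510459, -1.29334)–(-0.7563, -0.510459, -1.29334)  len=1.0209
  (v3,v4,v2) [++-] → (-0.7563, -1.44526, 0.358539)–(-0.7563, -1.5822, 0)  len=0.3838
  (v3,v2,v6) [+-+] → (-0.7563, -1.5822, 0)–(-0.7563, -1.44526, -0.358539)  len=0.3838
  (v2,v4,v11) [-+-] → (-0.7563, -1.44526, 0.358539)–(-0.7563, -0.510459, 1.29334)  len=1.3220
  (v6,v2,v10) [+--] → (-0.7563, -1.44526, -0.358539)–(-0.7563, -0.510459, -1.29334)  len=1.3220

Chained into 1 loop(s):
  loop 1: 10 segments, perimeter = 8.8651
Total perimeter = 8.865


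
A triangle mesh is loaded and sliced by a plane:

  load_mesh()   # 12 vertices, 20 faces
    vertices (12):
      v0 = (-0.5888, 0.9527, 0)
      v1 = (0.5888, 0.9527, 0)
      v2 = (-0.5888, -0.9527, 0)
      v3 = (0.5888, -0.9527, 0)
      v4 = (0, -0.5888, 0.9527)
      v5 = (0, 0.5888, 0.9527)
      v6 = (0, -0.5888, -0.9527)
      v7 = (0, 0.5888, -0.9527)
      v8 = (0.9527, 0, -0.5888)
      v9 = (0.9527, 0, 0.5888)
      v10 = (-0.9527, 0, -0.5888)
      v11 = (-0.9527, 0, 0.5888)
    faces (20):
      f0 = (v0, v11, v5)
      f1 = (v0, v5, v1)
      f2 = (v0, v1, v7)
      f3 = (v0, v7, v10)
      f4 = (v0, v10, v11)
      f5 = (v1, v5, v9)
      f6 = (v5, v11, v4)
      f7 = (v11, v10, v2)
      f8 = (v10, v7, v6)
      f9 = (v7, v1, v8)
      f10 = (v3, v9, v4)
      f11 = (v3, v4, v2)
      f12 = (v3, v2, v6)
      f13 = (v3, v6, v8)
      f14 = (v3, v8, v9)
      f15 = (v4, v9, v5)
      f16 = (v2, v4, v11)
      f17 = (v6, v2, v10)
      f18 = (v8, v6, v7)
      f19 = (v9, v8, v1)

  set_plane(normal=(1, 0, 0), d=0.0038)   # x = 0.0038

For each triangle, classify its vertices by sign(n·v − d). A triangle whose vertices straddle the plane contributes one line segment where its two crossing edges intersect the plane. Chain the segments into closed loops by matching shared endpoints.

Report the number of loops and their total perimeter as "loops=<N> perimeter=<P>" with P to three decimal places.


loops=1 perimeter=6.425

Straddling triangles (10 of 20):
  (v0,v5,v1) [--+] → (0.0038, 0.591149, 0.946551)–(0.0038, 0.9527, 0)  len=1.0133
  (v0,v1,v7) [-+-] → (0.0038, 0.9527, 0)–(0.0038, 0.591149, -0.946551)  len=1.0133
  (v1,v5,v9) [+-+] → (0.0038, 0.591149, 0.946551)–(0.0038, 0.586451, 0.951249)  len=0.0066
  (v7,v1,v8) [-++] → (0.0038, 0.591149, -0.946551)–(0.0038, 0.586451, -0.951249)  len=0.0066
  (v3,v9,v4) [++-] → (0.0038, -0.586451, 0.951249)–(0.0038, -0.591149, 0.946551)  len=0.0066
  (v3,v4,v2) [+--] → (0.0038, -0.591149, 0.946551)–(0.0038, -0.9527, 0)  len=1.0133
  (v3,v2,v6) [+--] → (0.0038, -0.9527, 0)–(0.0038, -0.591149, -0.946551)  len=1.0133
  (v3,v6,v8) [+-+] → (0.0038, -0.591149, -0.946551)–(0.0038, -0.586451, -0.951249)  len=0.0066
  (v4,v9,v5) [-+-] → (0.0038, -0.586451, 0.951249)–(0.0038, 0.586451, 0.951249)  len=1.1729
  (v8,v6,v7) [+--] → (0.0038, -0.586451, -0.951249)–(0.0038, 0.586451, -0.951249)  len=1.1729

Chained into 1 loop(s):
  loop 1: 10 segments, perimeter = 6.4254
Total perimeter = 6.425


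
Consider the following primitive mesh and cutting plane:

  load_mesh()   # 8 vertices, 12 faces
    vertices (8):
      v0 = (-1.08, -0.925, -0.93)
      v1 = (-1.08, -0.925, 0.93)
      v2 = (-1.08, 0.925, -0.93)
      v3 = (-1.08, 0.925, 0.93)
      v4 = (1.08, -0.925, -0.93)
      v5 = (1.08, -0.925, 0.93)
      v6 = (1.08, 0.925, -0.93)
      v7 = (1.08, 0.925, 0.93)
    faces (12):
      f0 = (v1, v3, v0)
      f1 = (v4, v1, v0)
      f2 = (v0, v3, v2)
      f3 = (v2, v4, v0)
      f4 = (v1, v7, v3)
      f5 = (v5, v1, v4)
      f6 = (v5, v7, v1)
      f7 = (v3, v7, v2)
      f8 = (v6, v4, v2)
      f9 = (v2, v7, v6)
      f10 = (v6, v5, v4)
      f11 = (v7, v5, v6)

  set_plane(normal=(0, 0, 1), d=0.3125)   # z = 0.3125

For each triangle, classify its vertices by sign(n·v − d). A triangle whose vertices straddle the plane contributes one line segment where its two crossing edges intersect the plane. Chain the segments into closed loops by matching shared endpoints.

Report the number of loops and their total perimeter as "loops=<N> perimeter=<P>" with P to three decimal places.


Straddling triangles (8 of 12):
  (v1,v3,v0) [++-] → (-1.08, 0.31082, 0.3125)–(-1.08, -0.925, 0.3125)  len=1.2358
  (v4,v1,v0) [-+-] → (-0.362903, -0.925, 0.3125)–(-1.08, -0.925, 0.3125)  len=0.7171
  (v0,v3,v2) [-+-] → (-1.08, 0.31082, 0.3125)–(-1.08, 0.925, 0.3125)  len=0.6142
  (v5,v1,v4) [++-] → (-0.362903, -0.925, 0.3125)–(1.08, -0.925, 0.3125)  len=1.4429
  (v3,v7,v2) [++-] → (0.362903, 0.925, 0.3125)–(-1.08, 0.925, 0.3125)  len=1.4429
  (v2,v7,v6) [-+-] → (0.362903, 0.925, 0.3125)–(1.08, 0.925, 0.3125)  len=0.7171
  (v6,v5,v4) [-+-] → (1.08, -0.31082, 0.3125)–(1.08, -0.925, 0.3125)  len=0.6142
  (v7,v5,v6) [++-] → (1.08, -0.31082, 0.3125)–(1.08, 0.925, 0.3125)  len=1.2358

Chained into 1 loop(s):
  loop 1: 8 segments, perimeter = 8.0200
Total perimeter = 8.020

loops=1 perimeter=8.020


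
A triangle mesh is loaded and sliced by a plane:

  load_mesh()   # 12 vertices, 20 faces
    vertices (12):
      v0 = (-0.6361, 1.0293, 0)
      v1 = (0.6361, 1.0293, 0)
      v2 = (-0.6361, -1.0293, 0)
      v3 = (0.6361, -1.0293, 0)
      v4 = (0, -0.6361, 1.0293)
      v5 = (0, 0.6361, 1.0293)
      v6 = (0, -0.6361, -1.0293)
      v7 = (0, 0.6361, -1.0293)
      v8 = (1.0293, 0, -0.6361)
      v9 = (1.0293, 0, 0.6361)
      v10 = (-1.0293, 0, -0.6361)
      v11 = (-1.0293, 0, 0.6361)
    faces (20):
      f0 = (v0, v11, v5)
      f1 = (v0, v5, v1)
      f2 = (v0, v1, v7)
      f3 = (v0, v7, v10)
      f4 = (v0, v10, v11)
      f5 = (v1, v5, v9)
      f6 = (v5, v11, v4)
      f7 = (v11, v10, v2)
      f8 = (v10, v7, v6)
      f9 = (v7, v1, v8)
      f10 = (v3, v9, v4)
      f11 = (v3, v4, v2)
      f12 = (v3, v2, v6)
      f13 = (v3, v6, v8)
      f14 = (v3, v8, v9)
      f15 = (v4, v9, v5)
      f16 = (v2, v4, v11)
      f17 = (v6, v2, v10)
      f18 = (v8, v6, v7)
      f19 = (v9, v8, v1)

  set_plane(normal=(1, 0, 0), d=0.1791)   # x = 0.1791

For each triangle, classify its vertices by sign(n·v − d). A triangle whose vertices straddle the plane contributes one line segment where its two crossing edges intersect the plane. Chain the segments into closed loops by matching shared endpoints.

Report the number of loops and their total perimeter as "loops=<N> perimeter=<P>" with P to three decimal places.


loops=1 perimeter=6.520

Straddling triangles (10 of 20):
  (v0,v5,v1) [--+] → (0.1791, 0.746809, 0.739491)–(0.1791, 1.0293, 0)  len=0.7916
  (v0,v1,v7) [-+-] → (0.1791, 1.0293, 0)–(0.1791, 0.746809, -0.739491)  len=0.7916
  (v1,v5,v9) [+-+] → (0.1791, 0.746809, 0.739491)–(0.1791, 0.525417, 0.960883)  len=0.3131
  (v7,v1,v8) [-++] → (0.1791, 0.746809, -0.739491)–(0.1791, 0.525417, -0.960883)  len=0.3131
  (v3,v9,v4) [++-] → (0.1791, -0.525417, 0.960883)–(0.1791, -0.746809, 0.739491)  len=0.3131
  (v3,v4,v2) [+--] → (0.1791, -0.746809, 0.739491)–(0.1791, -1.0293, 0)  len=0.7916
  (v3,v2,v6) [+--] → (0.1791, -1.0293, 0)–(0.1791, -0.746809, -0.739491)  len=0.7916
  (v3,v6,v8) [+-+] → (0.1791, -0.746809, -0.739491)–(0.1791, -0.525417, -0.960883)  len=0.3131
  (v4,v9,v5) [-+-] → (0.1791, -0.525417, 0.960883)–(0.1791, 0.525417, 0.960883)  len=1.0508
  (v8,v6,v7) [+--] → (0.1791, -0.525417, -0.960883)–(0.1791, 0.525417, -0.960883)  len=1.0508

Chained into 1 loop(s):
  loop 1: 10 segments, perimeter = 6.5205
Total perimeter = 6.520


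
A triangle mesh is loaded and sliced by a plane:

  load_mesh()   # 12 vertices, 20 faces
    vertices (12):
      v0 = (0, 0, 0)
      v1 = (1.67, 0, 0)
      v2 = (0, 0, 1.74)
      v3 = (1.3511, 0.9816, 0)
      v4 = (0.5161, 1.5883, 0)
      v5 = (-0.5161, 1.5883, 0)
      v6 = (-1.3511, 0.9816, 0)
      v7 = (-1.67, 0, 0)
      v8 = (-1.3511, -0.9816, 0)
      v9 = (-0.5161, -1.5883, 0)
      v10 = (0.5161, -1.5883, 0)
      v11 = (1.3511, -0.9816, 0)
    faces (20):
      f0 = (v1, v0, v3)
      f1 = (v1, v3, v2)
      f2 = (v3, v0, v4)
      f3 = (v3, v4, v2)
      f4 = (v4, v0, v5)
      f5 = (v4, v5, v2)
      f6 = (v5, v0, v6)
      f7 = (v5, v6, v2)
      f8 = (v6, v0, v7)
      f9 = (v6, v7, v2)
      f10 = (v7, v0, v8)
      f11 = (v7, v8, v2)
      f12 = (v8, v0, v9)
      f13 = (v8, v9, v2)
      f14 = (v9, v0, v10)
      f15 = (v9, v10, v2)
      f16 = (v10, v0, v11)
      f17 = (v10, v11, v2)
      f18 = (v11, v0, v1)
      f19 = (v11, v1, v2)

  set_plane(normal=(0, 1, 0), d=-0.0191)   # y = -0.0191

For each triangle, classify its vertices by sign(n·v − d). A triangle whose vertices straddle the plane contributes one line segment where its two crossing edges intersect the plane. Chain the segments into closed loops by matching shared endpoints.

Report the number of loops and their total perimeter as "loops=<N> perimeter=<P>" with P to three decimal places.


loops=1 perimeter=8.117

Straddling triangles (10 of 20):
  (v7,v0,v8) [++-] → (-0.0262897, -0.0191, 0)–(-1.66379, -0.0191, 0)  len=1.6375
  (v7,v8,v2) [+-+] → (-1.66379, -0.0191, 0)–(-0.0262897, -0.0191, 1.70614)  len=2.3648
  (v8,v0,v9) [-+-] → (-0.0262897, -0.0191, 0)–(-0.00620633, -0.0191, 0)  len=0.0201
  (v8,v9,v2) [--+] → (-0.00620633, -0.0191, 1.71908)–(-0.0262897, -0.0191, 1.70614)  len=0.0239
  (v9,v0,v10) [-+-] → (-0.00620633, -0.0191, 0)–(0.00620633, -0.0191, 0)  len=0.0124
  (v9,v10,v2) [--+] → (0.00620633, -0.0191, 1.71908)–(-0.00620633, -0.0191, 1.71908)  len=0.0124
  (v10,v0,v11) [-+-] → (0.00620633, -0.0191, 0)–(0.0262897, -0.0191, 0)  len=0.0201
  (v10,v11,v2) [--+] → (0.0262897, -0.0191, 1.70614)–(0.00620633, -0.0191, 1.71908)  len=0.0239
  (v11,v0,v1) [-++] → (0.0262897, -0.0191, 0)–(1.66379, -0.0191, 0)  len=1.6375
  (v11,v1,v2) [-++] → (1.66379, -0.0191, 0)–(0.0262897, -0.0191, 1.70614)  len=2.3648

Chained into 1 loop(s):
  loop 1: 10 segments, perimeter = 8.1174
Total perimeter = 8.117


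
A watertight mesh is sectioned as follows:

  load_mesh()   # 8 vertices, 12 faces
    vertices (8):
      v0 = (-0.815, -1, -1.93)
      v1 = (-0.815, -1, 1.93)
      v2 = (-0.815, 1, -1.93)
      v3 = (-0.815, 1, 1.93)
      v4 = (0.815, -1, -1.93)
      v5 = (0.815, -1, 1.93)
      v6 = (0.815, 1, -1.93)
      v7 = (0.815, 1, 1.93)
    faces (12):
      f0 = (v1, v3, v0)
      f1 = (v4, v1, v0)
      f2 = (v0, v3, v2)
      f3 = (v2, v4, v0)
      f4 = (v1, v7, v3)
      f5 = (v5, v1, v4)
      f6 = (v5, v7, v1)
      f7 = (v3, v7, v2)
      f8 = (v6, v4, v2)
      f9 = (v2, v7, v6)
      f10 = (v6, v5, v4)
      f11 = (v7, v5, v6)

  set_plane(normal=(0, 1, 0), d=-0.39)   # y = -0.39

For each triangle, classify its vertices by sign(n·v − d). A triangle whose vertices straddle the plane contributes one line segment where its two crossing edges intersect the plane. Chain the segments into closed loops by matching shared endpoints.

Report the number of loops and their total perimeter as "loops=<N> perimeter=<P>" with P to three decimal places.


Straddling triangles (8 of 12):
  (v1,v3,v0) [-+-] → (-0.815, -0.39, 1.93)–(-0.815, -0.39, -0.7527)  len=2.6827
  (v0,v3,v2) [-++] → (-0.815, -0.39, -0.7527)–(-0.815, -0.39, -1.93)  len=1.1773
  (v2,v4,v0) [+--] → (0.31785, -0.39, -1.93)–(-0.815, -0.39, -1.93)  len=1.1329
  (v1,v7,v3) [-++] → (-0.31785, -0.39, 1.93)–(-0.815, -0.39, 1.93)  len=0.4971
  (v5,v7,v1) [-+-] → (0.815, -0.39, 1.93)–(-0.31785, -0.39, 1.93)  len=1.1329
  (v6,v4,v2) [+-+] → (0.815, -0.39, -1.93)–(0.31785, -0.39, -1.93)  len=0.4971
  (v6,v5,v4) [+--] → (0.815, -0.39, 0.7527)–(0.815, -0.39, -1.93)  len=2.6827
  (v7,v5,v6) [+-+] → (0.815, -0.39, 1.93)–(0.815, -0.39, 0.7527)  len=1.1773

Chained into 1 loop(s):
  loop 1: 8 segments, perimeter = 10.9800
Total perimeter = 10.980

loops=1 perimeter=10.980


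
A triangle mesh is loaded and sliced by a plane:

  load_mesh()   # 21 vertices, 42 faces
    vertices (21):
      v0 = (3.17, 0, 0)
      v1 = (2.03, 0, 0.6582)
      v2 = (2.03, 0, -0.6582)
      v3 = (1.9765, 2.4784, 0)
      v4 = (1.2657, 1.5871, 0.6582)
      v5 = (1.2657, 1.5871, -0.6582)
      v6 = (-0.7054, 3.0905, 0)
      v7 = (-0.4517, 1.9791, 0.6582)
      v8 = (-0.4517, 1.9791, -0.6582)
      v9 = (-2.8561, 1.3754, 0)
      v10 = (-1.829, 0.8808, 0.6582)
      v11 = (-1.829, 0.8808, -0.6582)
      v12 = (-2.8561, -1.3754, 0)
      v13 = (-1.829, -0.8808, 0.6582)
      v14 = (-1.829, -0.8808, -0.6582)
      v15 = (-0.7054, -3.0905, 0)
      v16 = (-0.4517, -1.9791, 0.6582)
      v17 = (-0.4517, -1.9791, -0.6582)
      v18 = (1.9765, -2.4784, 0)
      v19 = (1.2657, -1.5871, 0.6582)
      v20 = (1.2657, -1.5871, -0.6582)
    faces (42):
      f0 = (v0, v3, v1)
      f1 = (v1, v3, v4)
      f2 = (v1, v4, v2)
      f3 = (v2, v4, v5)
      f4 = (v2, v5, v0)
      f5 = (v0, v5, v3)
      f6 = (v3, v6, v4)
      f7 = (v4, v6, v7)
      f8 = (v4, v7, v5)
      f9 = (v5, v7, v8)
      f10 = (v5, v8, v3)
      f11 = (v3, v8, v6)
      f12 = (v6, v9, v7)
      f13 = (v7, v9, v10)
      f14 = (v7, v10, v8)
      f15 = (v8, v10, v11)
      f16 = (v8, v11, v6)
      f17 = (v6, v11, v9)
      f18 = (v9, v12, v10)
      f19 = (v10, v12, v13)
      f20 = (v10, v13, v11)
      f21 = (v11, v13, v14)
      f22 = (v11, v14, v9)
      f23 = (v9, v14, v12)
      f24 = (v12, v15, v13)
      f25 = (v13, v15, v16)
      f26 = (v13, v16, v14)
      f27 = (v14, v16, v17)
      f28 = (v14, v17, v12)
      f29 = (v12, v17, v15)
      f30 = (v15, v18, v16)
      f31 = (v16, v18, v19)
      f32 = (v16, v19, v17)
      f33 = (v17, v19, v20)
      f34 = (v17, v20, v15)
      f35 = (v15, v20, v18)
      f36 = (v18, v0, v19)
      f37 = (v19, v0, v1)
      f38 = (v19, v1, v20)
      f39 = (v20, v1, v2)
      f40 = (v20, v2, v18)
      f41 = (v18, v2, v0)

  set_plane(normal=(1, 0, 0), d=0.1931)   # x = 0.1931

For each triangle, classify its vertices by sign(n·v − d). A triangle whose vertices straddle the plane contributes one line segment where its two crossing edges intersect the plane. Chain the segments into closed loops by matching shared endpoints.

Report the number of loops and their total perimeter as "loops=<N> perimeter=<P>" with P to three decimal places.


loops=2 perimeter=7.602

Straddling triangles (12 of 42):
  (v3,v6,v4) [+-+] → (0.1931, 2.88543, 0)–(0.1931, 2.40519, 0.300032)  len=0.5663
  (v4,v6,v7) [+--] → (0.1931, 2.40519, 0.300032)–(0.1931, 1.83192, 0.6582)  len=0.6760
  (v4,v7,v5) [+-+] → (0.1931, 1.83192, 0.6582)–(0.1931, 1.83192, 0.163956)  len=0.4942
  (v5,v7,v8) [+--] → (0.1931, 1.83192, 0.163956)–(0.1931, 1.83192, -0.6582)  len=0.8222
  (v5,v8,v3) [+-+] → (0.1931, 1.83192, -0.6582)–(0.1931, 2.11169, -0.483417)  len=0.3299
  (v3,v8,v6) [+--] → (0.1931, 2.11169, -0.483417)–(0.1931, 2.88543, 0)  len=0.9123
  (v15,v18,v16) [-+-] → (0.1931, -2.88543, 0)–(0.1931, -2.11169, 0.483417)  len=0.9123
  (v16,v18,v19) [-++] → (0.1931, -2.11169, 0.483417)–(0.1931, -1.83192, 0.6582)  len=0.3299
  (v16,v19,v17) [-+-] → (0.1931, -1.83192, 0.6582)–(0.1931, -1.83192, -0.163956)  len=0.8222
  (v17,v19,v20) [-++] → (0.1931, -1.83192, -0.163956)–(0.1931, -1.83192, -0.6582)  len=0.4942
  (v17,v20,v15) [-+-] → (0.1931, -1.83192, -0.6582)–(0.1931, -2.40519, -0.300032)  len=0.6760
  (v15,v20,v18) [-++] → (0.1931, -2.40519, -0.300032)–(0.1931, -2.88543, 0)  len=0.5663

Chained into 2 loop(s):
  loop 1: 6 segments, perimeter = 3.8008
  loop 2: 6 segments, perimeter = 3.8008
Total perimeter = 7.602
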